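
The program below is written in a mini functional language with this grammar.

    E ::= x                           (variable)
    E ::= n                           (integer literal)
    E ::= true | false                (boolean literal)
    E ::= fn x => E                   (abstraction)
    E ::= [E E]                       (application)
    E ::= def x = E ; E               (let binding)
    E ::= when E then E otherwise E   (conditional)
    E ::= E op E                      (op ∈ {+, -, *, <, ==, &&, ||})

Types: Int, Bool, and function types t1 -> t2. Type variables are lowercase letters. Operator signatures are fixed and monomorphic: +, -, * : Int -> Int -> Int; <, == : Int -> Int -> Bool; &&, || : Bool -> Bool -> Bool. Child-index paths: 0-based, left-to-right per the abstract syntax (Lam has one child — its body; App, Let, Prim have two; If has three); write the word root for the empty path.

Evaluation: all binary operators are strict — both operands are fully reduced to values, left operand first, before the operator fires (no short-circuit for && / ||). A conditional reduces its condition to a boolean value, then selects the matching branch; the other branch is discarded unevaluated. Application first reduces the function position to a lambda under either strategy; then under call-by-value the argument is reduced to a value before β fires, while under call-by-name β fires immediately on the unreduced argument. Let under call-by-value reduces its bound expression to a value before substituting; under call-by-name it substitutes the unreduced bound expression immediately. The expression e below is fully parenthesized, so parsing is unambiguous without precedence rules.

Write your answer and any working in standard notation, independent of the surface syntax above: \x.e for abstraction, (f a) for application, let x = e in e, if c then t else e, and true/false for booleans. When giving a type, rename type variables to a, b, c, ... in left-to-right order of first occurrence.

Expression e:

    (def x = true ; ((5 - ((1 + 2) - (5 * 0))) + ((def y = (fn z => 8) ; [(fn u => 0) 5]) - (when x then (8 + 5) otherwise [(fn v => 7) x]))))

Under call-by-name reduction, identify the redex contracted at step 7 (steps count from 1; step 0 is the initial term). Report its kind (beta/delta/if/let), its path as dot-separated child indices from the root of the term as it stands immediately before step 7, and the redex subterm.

Answer: beta at 1.0 : ((\u.0) 5)

Derivation:
step 0: (let x = true in ((5 - ((1 + 2) - (5 * 0))) + ((let y = (\z.8) in ((\u.0) 5)) - (if x then (8 + 5) else ((\v.7) x)))))
step 1: [let@root] ((5 - ((1 + 2) - (5 * 0))) + ((let y = (\z.8) in ((\u.0) 5)) - (if true then (8 + 5) else ((\v.7) true))))
step 2: [delta@0.1.0] ((5 - (3 - (5 * 0))) + ((let y = (\z.8) in ((\u.0) 5)) - (if true then (8 + 5) else ((\v.7) true))))
step 3: [delta@0.1.1] ((5 - (3 - 0)) + ((let y = (\z.8) in ((\u.0) 5)) - (if true then (8 + 5) else ((\v.7) true))))
step 4: [delta@0.1] ((5 - 3) + ((let y = (\z.8) in ((\u.0) 5)) - (if true then (8 + 5) else ((\v.7) true))))
step 5: [delta@0] (2 + ((let y = (\z.8) in ((\u.0) 5)) - (if true then (8 + 5) else ((\v.7) true))))
step 6: [let@1.0] (2 + (((\u.0) 5) - (if true then (8 + 5) else ((\v.7) true))))
step 7: [beta@1.0] (2 + (0 - (if true then (8 + 5) else ((\v.7) true))))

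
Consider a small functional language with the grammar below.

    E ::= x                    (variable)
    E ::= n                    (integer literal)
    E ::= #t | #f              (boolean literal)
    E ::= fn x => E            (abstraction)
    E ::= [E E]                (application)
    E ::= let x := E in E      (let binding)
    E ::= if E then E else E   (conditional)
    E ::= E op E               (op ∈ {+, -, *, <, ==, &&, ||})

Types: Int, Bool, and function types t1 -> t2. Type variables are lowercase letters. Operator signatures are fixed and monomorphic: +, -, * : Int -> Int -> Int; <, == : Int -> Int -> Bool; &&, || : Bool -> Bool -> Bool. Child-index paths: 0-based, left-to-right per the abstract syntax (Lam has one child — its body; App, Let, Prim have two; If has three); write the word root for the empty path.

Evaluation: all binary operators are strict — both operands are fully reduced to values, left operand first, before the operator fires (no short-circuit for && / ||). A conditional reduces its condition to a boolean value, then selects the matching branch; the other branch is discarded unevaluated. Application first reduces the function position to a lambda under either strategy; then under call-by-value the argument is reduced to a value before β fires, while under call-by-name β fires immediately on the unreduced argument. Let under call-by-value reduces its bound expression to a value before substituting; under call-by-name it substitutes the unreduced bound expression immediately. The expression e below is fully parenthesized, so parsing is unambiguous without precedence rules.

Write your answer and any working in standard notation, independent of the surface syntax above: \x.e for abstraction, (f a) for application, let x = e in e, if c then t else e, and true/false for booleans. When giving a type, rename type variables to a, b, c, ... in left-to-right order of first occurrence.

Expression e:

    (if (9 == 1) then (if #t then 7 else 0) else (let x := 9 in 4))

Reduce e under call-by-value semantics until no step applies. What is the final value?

Trace:
step 0: (if (9 == 1) then (if true then 7 else 0) else (let x = 9 in 4))
step 1: [delta@0] (if false then (if true then 7 else 0) else (let x = 9 in 4))
step 2: [if@root] (let x = 9 in 4)
step 3: [let@root] 4

Answer: 4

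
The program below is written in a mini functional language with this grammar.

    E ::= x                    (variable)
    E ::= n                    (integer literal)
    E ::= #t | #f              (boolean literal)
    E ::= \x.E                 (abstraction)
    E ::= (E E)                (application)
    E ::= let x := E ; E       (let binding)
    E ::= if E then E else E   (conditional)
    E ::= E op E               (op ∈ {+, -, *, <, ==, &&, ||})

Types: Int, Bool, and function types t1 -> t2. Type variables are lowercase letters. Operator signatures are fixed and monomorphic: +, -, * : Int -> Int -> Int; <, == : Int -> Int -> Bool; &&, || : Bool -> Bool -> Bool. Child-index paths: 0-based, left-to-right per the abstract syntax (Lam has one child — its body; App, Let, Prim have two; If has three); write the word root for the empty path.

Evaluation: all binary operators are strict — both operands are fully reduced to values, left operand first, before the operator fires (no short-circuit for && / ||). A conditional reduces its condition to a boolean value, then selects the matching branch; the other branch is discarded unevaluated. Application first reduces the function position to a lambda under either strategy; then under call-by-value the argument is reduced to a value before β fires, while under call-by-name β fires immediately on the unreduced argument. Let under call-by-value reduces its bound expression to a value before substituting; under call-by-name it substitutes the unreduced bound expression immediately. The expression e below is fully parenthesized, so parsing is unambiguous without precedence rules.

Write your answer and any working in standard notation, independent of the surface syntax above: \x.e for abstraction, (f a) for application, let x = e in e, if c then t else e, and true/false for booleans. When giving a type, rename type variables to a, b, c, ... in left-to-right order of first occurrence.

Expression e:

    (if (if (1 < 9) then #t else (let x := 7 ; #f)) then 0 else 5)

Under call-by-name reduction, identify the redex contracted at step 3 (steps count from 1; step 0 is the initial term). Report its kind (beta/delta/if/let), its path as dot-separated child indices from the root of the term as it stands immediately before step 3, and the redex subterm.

Answer: if at root : (if true then 0 else 5)

Derivation:
step 0: (if (if (1 < 9) then true else (let x = 7 in false)) then 0 else 5)
step 1: [delta@0.0] (if (if true then true else (let x = 7 in false)) then 0 else 5)
step 2: [if@0] (if true then 0 else 5)
step 3: [if@root] 0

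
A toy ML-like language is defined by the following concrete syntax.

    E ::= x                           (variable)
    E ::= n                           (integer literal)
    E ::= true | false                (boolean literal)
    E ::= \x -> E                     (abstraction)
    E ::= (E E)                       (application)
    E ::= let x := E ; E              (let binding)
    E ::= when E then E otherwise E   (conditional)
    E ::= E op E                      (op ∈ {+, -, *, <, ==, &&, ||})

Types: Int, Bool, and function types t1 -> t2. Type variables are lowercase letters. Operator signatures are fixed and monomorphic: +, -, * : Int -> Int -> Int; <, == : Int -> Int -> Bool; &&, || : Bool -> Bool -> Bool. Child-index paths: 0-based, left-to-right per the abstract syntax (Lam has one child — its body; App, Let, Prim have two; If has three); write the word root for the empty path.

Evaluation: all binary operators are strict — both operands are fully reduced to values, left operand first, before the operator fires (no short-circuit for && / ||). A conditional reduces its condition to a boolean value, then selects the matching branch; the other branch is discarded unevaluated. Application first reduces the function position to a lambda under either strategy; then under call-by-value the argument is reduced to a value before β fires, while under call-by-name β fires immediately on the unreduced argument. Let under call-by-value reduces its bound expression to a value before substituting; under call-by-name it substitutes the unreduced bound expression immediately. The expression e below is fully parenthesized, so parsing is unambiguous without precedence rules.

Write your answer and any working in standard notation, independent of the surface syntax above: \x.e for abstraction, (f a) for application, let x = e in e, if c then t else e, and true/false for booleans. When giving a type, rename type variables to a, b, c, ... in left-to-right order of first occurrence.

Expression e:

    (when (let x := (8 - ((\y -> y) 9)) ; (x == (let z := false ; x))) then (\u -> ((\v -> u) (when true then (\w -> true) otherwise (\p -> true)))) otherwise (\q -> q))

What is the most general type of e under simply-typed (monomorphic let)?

Answer: a -> a

Working:
  unify Int ~ Int
y : a
\y._ : a -> a
  unify a -> a ~ Int -> b
  unify a ~ Int
  unify Int ~ b
_ _ : Int
  unify Int ~ Int
let x : Int
x : Int
  unify Int ~ Int
let z : Bool
x : Int
  unify Int ~ Int
  unify Bool ~ Bool
u : c
\v._ : d -> c
  unify Bool ~ Bool
\w._ : e -> Bool
\p._ : f -> Bool
  unify e -> Bool ~ f -> Bool
  unify e ~ f
  unify Bool ~ Bool
  unify d -> c ~ (f -> Bool) -> g
  unify d ~ f -> Bool
  unify c ~ g
_ _ : g
\u._ : g -> g
q : h
\q._ : h -> h
  unify g -> g ~ h -> h
  unify g ~ h
  unify h ~ h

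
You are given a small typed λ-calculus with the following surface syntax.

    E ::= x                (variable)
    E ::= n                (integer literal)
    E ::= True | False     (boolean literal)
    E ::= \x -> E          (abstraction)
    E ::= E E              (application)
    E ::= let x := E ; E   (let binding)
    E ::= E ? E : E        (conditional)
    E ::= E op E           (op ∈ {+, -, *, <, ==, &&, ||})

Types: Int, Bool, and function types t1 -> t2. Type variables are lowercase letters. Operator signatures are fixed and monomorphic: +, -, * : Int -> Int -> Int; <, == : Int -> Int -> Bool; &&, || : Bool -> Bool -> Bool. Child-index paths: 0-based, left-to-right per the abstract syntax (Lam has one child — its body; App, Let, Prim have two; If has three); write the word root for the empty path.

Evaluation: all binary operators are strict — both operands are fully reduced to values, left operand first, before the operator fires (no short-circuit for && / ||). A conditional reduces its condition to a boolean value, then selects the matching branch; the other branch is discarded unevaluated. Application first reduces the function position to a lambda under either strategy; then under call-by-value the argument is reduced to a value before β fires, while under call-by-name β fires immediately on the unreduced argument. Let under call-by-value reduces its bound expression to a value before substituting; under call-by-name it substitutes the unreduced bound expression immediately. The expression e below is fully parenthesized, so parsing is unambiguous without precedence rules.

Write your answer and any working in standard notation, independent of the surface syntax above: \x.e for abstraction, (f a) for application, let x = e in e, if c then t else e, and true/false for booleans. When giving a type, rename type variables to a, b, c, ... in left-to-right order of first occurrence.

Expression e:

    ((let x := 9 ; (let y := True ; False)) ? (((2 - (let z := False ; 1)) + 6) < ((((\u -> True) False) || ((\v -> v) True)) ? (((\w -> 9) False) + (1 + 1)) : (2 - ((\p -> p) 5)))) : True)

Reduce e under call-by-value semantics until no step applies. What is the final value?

Answer: true

Working:
step 0: (if (let x = 9 in (let y = true in false)) then (((2 - (let z = false in 1)) + 6) < (if (((\u.true) false) || ((\v.v) true)) then (((\w.9) false) + (1 + 1)) else (2 - ((\p.p) 5)))) else true)
step 1: [let@0] (if (let y = true in false) then (((2 - (let z = false in 1)) + 6) < (if (((\u.true) false) || ((\v.v) true)) then (((\w.9) false) + (1 + 1)) else (2 - ((\p.p) 5)))) else true)
step 2: [let@0] (if false then (((2 - (let z = false in 1)) + 6) < (if (((\u.true) false) || ((\v.v) true)) then (((\w.9) false) + (1 + 1)) else (2 - ((\p.p) 5)))) else true)
step 3: [if@root] true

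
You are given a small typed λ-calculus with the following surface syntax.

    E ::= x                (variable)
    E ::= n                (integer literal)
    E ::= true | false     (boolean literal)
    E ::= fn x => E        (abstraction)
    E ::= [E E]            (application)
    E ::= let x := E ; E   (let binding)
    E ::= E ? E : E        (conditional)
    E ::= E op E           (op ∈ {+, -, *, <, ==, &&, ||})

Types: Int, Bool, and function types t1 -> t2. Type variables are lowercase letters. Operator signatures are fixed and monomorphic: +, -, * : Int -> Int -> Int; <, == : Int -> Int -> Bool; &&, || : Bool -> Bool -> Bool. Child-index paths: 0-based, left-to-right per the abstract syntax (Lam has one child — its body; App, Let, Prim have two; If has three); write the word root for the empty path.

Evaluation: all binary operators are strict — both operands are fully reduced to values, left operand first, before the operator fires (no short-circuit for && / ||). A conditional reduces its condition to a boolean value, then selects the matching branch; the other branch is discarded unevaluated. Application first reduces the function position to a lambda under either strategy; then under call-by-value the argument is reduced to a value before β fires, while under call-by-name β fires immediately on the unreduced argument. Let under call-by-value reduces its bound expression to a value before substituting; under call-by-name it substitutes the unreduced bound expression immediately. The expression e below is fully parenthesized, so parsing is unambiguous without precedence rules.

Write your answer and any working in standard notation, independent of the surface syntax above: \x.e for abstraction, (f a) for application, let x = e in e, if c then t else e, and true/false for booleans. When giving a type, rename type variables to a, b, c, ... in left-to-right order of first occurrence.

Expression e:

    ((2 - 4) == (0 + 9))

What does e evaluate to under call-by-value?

Answer: false

Working:
step 0: ((2 - 4) == (0 + 9))
step 1: [delta@0] (-2 == (0 + 9))
step 2: [delta@1] (-2 == 9)
step 3: [delta@root] false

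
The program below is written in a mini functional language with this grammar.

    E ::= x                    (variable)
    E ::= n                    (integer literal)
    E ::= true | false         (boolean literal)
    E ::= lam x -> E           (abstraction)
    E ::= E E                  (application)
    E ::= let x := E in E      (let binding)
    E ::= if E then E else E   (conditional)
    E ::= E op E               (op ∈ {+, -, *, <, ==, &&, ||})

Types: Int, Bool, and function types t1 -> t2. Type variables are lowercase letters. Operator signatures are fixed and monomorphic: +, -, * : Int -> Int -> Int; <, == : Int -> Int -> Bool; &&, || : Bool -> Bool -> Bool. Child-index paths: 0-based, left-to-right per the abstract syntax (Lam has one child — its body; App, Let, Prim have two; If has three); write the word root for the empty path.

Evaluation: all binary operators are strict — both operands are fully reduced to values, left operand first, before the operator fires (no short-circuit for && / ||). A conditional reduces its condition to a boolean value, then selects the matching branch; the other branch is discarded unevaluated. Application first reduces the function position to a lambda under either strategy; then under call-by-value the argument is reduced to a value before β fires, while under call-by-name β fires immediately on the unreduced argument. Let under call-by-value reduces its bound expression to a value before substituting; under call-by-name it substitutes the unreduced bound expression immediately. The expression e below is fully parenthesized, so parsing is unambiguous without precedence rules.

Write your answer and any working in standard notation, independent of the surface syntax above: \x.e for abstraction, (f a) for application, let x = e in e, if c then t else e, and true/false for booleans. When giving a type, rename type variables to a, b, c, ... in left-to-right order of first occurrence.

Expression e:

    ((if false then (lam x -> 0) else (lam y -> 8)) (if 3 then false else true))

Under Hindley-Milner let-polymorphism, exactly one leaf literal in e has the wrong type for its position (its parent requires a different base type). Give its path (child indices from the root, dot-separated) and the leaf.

Derivation:
  unify Bool ~ Bool
\x._ : a -> Int
\y._ : b -> Int
  unify a -> Int ~ b -> Int
  unify a ~ b
  unify Int ~ Int
  unify Int ~ Bool
  FAIL: mismatch Int ~ Bool

Answer: 1.0 : 3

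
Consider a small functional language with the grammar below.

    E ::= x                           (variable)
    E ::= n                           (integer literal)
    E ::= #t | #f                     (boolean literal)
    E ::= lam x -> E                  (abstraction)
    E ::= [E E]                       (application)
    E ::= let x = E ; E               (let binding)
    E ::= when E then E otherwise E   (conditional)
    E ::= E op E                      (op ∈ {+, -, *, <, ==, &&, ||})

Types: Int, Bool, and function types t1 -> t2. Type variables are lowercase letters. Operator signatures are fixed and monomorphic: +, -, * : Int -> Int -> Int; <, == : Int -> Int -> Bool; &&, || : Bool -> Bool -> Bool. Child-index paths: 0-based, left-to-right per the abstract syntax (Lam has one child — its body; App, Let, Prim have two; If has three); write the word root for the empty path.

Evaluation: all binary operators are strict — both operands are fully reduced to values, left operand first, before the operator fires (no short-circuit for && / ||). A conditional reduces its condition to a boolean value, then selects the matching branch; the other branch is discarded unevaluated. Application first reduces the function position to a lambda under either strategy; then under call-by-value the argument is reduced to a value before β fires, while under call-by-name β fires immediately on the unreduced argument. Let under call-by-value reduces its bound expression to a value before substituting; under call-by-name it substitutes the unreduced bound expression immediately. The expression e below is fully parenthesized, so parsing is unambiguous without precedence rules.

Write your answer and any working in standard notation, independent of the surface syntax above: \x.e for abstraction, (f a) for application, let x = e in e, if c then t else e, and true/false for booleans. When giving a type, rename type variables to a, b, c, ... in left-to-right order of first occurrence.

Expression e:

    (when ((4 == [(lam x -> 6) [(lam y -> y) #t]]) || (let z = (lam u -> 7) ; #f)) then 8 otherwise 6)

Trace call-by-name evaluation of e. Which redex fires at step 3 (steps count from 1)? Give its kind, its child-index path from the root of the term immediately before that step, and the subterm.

Working:
step 0: (if ((4 == ((\x.6) ((\y.y) true))) || (let z = (\u.7) in false)) then 8 else 6)
step 1: [beta@0.0.1] (if ((4 == 6) || (let z = (\u.7) in false)) then 8 else 6)
step 2: [delta@0.0] (if (false || (let z = (\u.7) in false)) then 8 else 6)
step 3: [let@0.1] (if (false || false) then 8 else 6)

Answer: let at 0.1 : (let z = (\u.7) in false)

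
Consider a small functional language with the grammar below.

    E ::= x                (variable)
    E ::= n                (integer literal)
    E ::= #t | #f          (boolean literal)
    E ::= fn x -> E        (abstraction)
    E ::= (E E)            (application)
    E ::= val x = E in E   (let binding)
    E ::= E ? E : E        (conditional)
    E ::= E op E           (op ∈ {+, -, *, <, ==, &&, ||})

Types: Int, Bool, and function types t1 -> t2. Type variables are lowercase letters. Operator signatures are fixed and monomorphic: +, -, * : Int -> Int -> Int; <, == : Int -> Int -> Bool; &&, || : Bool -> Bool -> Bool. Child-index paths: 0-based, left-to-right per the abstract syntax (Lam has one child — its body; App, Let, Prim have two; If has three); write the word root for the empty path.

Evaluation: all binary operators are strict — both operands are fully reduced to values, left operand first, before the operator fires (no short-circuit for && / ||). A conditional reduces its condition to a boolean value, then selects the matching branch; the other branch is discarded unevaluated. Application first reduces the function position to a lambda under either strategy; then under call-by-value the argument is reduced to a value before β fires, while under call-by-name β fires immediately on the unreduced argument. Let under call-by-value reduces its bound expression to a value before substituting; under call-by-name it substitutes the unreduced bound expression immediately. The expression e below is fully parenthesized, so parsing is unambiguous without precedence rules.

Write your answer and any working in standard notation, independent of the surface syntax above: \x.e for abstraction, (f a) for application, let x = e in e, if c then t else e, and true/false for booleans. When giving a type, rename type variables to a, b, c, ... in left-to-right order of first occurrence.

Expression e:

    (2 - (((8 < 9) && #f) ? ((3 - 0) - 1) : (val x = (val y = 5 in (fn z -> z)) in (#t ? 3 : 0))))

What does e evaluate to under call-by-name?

Trace:
step 0: (2 - (if ((8 < 9) && false) then ((3 - 0) - 1) else (let x = (let y = 5 in (\z.z)) in (if true then 3 else 0))))
step 1: [delta@1.0.0] (2 - (if (true && false) then ((3 - 0) - 1) else (let x = (let y = 5 in (\z.z)) in (if true then 3 else 0))))
step 2: [delta@1.0] (2 - (if false then ((3 - 0) - 1) else (let x = (let y = 5 in (\z.z)) in (if true then 3 else 0))))
step 3: [if@1] (2 - (let x = (let y = 5 in (\z.z)) in (if true then 3 else 0)))
step 4: [let@1] (2 - (if true then 3 else 0))
step 5: [if@1] (2 - 3)
step 6: [delta@root] -1

Answer: -1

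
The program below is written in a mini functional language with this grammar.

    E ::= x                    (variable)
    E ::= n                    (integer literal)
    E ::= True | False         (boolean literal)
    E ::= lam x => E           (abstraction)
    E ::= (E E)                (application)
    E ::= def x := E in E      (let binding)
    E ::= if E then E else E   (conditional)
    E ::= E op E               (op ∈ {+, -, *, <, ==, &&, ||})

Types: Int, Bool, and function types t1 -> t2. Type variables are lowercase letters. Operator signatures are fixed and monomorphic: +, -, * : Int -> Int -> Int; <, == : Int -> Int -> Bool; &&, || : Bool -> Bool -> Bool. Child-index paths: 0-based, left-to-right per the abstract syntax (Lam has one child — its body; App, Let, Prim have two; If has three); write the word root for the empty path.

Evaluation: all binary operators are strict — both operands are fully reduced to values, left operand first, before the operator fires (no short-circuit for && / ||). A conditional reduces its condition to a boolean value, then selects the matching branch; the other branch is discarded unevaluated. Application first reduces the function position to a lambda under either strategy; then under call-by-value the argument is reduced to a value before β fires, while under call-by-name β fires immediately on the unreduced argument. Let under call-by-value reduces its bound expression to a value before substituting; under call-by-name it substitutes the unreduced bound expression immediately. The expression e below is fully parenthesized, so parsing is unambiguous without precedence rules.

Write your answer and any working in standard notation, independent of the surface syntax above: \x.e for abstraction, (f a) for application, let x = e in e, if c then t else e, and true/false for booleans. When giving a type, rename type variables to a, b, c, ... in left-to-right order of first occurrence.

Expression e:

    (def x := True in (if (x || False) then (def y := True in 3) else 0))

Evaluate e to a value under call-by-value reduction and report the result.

Answer: 3

Derivation:
step 0: (let x = true in (if (x || false) then (let y = true in 3) else 0))
step 1: [let@root] (if (true || false) then (let y = true in 3) else 0)
step 2: [delta@0] (if true then (let y = true in 3) else 0)
step 3: [if@root] (let y = true in 3)
step 4: [let@root] 3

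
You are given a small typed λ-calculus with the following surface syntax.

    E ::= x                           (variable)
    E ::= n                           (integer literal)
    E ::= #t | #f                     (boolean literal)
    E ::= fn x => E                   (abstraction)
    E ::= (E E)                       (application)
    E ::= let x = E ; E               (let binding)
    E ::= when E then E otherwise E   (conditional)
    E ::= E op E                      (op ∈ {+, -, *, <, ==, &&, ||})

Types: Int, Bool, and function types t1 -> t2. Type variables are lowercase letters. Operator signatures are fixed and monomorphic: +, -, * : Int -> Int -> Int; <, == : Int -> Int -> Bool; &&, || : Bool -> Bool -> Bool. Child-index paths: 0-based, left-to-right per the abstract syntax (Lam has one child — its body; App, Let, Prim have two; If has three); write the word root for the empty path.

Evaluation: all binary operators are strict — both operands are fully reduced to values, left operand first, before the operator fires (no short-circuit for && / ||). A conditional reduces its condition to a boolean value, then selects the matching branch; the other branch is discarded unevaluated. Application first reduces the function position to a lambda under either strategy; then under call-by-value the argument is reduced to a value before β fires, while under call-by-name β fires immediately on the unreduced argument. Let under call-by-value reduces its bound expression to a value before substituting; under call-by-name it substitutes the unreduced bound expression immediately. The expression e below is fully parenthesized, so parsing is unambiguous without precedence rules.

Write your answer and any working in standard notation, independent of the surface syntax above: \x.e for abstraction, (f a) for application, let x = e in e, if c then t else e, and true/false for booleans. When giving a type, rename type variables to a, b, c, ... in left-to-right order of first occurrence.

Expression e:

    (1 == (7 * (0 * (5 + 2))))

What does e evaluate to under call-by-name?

Answer: false

Trace:
step 0: (1 == (7 * (0 * (5 + 2))))
step 1: [delta@1.1.1] (1 == (7 * (0 * 7)))
step 2: [delta@1.1] (1 == (7 * 0))
step 3: [delta@1] (1 == 0)
step 4: [delta@root] false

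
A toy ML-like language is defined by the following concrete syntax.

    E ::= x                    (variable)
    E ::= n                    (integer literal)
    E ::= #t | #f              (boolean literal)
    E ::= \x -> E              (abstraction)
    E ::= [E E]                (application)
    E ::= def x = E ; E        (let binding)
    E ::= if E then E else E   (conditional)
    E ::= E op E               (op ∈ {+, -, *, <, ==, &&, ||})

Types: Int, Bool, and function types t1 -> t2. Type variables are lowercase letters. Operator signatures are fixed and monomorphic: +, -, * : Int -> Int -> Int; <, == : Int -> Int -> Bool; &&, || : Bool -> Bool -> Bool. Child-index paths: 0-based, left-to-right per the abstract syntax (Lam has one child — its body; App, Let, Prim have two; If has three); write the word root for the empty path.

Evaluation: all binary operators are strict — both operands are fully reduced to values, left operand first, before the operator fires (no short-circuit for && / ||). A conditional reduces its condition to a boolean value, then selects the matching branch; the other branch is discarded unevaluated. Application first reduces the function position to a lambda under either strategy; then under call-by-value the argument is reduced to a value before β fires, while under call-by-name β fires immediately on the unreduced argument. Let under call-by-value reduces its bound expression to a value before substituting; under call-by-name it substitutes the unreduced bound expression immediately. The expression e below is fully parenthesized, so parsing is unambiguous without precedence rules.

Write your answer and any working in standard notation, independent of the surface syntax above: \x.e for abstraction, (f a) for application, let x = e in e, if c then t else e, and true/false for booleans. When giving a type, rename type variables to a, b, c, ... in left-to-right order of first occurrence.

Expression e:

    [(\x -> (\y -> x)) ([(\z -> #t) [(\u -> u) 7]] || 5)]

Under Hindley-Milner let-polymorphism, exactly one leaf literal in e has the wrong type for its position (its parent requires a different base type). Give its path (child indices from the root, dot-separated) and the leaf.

Trace:
x : a
\y._ : b -> a
\x._ : a -> b -> a
\z._ : c -> Bool
u : d
\u._ : d -> d
  unify d -> d ~ Int -> e
  unify d ~ Int
  unify Int ~ e
_ _ : Int
  unify c -> Bool ~ Int -> f
  unify c ~ Int
  unify Bool ~ f
_ _ : Bool
  unify Bool ~ Bool
  unify Int ~ Bool
  FAIL: mismatch Int ~ Bool

Answer: 1.1 : 5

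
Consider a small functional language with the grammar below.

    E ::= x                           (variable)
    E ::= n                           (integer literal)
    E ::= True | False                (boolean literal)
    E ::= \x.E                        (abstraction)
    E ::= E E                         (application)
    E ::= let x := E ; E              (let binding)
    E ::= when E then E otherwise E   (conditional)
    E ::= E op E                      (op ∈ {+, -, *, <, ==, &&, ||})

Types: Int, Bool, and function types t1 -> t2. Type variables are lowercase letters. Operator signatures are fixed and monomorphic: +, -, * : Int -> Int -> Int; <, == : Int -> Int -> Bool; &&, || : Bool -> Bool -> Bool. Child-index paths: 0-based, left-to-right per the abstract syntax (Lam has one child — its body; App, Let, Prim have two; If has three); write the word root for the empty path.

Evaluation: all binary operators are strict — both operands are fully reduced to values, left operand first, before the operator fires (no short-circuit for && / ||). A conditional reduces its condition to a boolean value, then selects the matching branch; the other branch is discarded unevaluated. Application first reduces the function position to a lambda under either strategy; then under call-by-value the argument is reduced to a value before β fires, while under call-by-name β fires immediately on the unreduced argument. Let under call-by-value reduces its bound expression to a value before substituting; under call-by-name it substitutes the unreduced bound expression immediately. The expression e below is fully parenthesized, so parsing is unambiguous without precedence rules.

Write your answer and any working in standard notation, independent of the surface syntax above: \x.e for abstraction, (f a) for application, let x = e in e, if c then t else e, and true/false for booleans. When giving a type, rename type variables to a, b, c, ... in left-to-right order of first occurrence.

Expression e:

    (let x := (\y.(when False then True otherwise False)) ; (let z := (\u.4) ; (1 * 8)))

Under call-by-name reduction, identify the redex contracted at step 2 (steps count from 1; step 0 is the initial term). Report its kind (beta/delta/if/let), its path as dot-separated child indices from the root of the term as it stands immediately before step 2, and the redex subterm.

Trace:
step 0: (let x = (\y.(if false then true else false)) in (let z = (\u.4) in (1 * 8)))
step 1: [let@root] (let z = (\u.4) in (1 * 8))
step 2: [let@root] (1 * 8)

Answer: let at root : (let z = (\u.4) in (1 * 8))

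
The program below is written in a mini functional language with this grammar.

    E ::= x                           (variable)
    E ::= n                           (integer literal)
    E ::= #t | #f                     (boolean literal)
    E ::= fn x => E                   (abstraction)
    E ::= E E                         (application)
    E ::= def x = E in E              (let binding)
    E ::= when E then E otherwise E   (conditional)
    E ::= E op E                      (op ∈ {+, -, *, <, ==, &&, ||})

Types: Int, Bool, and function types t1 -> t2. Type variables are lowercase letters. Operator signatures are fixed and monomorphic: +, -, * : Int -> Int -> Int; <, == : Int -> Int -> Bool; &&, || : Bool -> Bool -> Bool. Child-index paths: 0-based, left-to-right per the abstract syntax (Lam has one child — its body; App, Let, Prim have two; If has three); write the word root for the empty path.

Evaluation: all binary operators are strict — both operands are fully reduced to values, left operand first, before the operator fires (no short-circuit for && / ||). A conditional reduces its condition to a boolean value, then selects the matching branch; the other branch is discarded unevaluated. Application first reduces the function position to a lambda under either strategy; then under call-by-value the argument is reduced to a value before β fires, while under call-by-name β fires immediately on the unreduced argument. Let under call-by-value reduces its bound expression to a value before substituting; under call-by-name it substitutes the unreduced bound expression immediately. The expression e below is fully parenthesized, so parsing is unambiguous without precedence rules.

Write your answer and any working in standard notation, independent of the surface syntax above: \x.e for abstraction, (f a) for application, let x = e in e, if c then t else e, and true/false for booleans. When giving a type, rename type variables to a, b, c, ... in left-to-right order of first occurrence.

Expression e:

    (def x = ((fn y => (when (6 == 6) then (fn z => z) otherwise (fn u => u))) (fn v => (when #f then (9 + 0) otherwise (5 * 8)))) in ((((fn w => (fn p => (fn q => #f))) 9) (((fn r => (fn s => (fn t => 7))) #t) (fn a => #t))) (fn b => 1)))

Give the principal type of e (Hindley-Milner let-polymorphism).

Derivation:
  unify Int ~ Int
  unify Int ~ Int
  unify Bool ~ Bool
z : b
\z._ : b -> b
u : c
\u._ : c -> c
  unify b -> b ~ c -> c
  unify b ~ c
  unify c ~ c
\y._ : a -> c -> c
  unify Bool ~ Bool
  unify Int ~ Int
  unify Int ~ Int
  unify Int ~ Int
  unify Int ~ Int
  unify Int ~ Int
\v._ : d -> Int
  unify a -> c -> c ~ (d -> Int) -> e
  unify a ~ d -> Int
  unify c -> c ~ e
_ _ : c -> c
let x : forall. c -> c
\q._ : h -> Bool
\p._ : g -> h -> Bool
\w._ : f -> g -> h -> Bool
  unify f -> g -> h -> Bool ~ Int -> i
  unify f ~ Int
  unify g -> h -> Bool ~ i
_ _ : g -> h -> Bool
\t._ : l -> Int
\s._ : k -> l -> Int
\r._ : j -> k -> l -> Int
  unify j -> k -> l -> Int ~ Bool -> m
  unify j ~ Bool
  unify k -> l -> Int ~ m
_ _ : k -> l -> Int
\a._ : n -> Bool
  unify k -> l -> Int ~ (n -> Bool) -> o
  unify k ~ n -> Bool
  unify l -> Int ~ o
_ _ : l -> Int
  unify g -> h -> Bool ~ (l -> Int) -> p
  unify g ~ l -> Int
  unify h -> Bool ~ p
_ _ : h -> Bool
\b._ : q -> Int
  unify h -> Bool ~ (q -> Int) -> r
  unify h ~ q -> Int
  unify Bool ~ r
_ _ : Bool

Answer: Bool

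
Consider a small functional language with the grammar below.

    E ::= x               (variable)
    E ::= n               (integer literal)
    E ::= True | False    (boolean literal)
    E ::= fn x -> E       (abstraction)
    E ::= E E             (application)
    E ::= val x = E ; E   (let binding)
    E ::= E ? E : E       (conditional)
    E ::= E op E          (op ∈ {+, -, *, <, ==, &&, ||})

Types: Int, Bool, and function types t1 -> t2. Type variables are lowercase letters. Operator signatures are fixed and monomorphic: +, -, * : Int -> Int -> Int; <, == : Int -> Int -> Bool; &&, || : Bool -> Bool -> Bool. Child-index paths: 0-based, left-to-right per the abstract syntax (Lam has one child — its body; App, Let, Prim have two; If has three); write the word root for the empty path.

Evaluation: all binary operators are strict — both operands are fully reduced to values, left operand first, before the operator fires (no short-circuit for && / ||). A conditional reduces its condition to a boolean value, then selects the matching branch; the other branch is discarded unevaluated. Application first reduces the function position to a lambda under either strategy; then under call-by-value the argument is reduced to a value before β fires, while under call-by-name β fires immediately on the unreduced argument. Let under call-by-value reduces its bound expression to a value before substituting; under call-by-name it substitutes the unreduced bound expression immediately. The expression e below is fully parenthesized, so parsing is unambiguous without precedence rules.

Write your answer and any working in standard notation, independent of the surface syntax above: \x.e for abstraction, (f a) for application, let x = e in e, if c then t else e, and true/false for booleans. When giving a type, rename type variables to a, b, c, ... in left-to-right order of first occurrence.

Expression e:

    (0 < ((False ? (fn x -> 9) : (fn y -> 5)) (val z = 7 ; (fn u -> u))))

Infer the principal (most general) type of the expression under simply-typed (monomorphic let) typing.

Answer: Bool

Trace:
  unify Int ~ Int
  unify Bool ~ Bool
\x._ : a -> Int
\y._ : b -> Int
  unify a -> Int ~ b -> Int
  unify a ~ b
  unify Int ~ Int
let z : Int
u : c
\u._ : c -> c
  unify b -> Int ~ (c -> c) -> d
  unify b ~ c -> c
  unify Int ~ d
_ _ : Int
  unify Int ~ Int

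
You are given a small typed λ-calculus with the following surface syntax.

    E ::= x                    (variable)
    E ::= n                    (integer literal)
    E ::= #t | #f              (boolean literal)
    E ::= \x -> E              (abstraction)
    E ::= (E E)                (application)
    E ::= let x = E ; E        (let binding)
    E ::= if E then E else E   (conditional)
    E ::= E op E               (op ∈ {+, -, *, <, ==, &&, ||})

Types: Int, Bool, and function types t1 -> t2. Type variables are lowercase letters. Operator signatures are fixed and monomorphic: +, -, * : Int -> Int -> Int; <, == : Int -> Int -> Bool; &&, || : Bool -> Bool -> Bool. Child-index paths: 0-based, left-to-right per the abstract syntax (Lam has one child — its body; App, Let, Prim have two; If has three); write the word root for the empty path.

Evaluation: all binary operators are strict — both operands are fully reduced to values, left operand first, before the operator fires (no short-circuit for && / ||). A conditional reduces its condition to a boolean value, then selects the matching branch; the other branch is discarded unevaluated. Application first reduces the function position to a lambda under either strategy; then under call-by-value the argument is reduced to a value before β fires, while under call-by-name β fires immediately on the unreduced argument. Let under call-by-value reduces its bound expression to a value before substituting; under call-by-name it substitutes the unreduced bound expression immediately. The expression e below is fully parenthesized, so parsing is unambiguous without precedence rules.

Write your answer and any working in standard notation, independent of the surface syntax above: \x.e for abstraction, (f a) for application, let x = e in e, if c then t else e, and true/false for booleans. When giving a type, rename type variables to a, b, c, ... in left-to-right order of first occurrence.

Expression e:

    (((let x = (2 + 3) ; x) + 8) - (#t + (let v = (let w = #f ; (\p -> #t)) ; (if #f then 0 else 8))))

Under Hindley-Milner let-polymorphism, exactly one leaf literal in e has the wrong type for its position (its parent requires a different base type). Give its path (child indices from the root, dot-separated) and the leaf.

Working:
  unify Int ~ Int
  unify Int ~ Int
let x : Int
x : Int
  unify Int ~ Int
  unify Int ~ Int
  unify Int ~ Int
  unify Bool ~ Int
  FAIL: mismatch Bool ~ Int

Answer: 1.0 : true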